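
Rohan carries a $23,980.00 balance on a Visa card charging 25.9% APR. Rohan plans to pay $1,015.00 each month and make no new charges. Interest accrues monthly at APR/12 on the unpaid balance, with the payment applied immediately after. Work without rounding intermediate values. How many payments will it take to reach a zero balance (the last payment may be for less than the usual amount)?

Monthly rate r = 25.9%/12 = 2.15833% = 0.0215833.
Recurrence: B ← B·(1+r) − $1,015.00.
Month 1: interest $517.57; balance after payment $23,482.57.
Month 2: interest $506.83; balance after payment $22,974.40.
Closed form: n = −ln(1 − rB₀/P)/ln(1+r) = −ln(0.49008)/ln(1.02158) ≈ 33.399, so the balance reaches zero during payment 34.

34 months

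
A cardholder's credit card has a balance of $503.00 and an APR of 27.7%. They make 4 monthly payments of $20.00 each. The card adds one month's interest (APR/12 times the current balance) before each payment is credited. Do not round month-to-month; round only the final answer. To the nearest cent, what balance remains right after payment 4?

Monthly rate r = 27.7%/12 = 2.30833% = 0.0230833.
Each month: B ← B·(1+r) − $20.00.
Month 1: interest $11.61; balance after payment $494.61.
Month 2: interest $11.42; balance after payment $486.03.
Month 3: interest $11.22; balance after payment $477.25.
Month 4: interest $11.02; balance after payment $468.26.

$468.26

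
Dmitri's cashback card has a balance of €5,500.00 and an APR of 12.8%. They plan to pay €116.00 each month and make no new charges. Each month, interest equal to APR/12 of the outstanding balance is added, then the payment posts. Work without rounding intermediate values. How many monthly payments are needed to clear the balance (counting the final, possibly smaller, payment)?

Monthly rate r = 12.8%/12 = 1.06667% = 0.0106667.
Recurrence: B ← B·(1+r) − €116.00.
Month 1: interest €58.67; balance after payment €5,442.67.
Month 2: interest €58.06; balance after payment €5,384.72.
Closed form: n = −ln(1 − rB₀/P)/ln(1+r) = −ln(0.49425)/ln(1.01067) ≈ 66.418, so the balance reaches zero during payment 67.

67 months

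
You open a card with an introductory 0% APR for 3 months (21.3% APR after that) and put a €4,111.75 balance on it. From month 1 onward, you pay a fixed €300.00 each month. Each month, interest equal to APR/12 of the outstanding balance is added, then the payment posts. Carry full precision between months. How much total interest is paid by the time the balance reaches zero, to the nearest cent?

€381.90

Promo months 1–3 at r₀ = 0%/12 = 0; months 4+ at r₁ = 21.3%/12 = 0.01775.
After month 3 (no interest yet): B = €4,111.75 − 3·€300.00 = €3,211.75.
Then at r₁ with €300.00/mo: n₂ = −ln(1 − r₁·B/P)/ln(1+r₁) ≈ 11.98 → 12 more payments.
Total paid = 14·€300.00 + €293.65 = €4,493.65; interest = €4,493.65 − €4,111.75 = €381.90.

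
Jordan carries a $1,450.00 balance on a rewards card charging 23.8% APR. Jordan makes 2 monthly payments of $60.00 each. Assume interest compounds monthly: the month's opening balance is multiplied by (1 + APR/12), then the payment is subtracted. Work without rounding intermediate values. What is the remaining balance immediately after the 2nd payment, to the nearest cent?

Monthly rate r = 23.8%/12 = 1.98333% = 0.0198333.
Each month: B ← B·(1+r) − $60.00.
Month 1: interest $28.76; balance after payment $1,418.76.
Month 2: interest $28.14; balance after payment $1,386.90.

$1,386.90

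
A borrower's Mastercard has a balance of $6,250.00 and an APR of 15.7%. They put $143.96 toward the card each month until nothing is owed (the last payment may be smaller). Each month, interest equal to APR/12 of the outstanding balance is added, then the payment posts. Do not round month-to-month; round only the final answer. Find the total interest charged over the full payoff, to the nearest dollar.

Monthly rate r = 15.7%/12 = 1.30833% = 0.0130833.
Payoff takes n = ⌈−ln(1 − rB₀/P)/ln(1+r)⌉ = ⌈64.573⌉ = 65 payments; the last is $82.76.
Total paid = 64·$143.96 + $82.76 = $9,296.20.
Total interest = total paid − principal = $9,296.20 − $6,250.00 = $3,046.20.

$3,046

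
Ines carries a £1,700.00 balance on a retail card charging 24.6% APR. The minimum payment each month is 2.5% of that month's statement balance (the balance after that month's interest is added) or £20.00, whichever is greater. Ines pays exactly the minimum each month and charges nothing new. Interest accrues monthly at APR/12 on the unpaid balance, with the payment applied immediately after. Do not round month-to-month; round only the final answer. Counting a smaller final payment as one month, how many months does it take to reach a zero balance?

Monthly rate r = 24.6%/12 = 2.05% = 0.0205.
While 2.5% of the post-interest balance exceeds £20.00, each month B ← (B·(1+r))·(1 − 0.025), i.e. B shrinks by the factor (1+r)·0.975 = 0.99499.
This holds for months 1–155. Entering month 156 the balance is £780.15; 2.5% of the post-interest balance is now below £20.00, so the flat £20.00 minimum applies from here.
From month 156 a fixed £20.00 at rate r clears £780.15 in 80 more payments. Total: 155 + 80 = 235 months.

235 months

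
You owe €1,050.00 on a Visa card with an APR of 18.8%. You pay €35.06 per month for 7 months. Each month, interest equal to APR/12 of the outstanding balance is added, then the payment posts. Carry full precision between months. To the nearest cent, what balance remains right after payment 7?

€913.44

Monthly rate r = 18.8%/12 = 1.56667% = 0.0156667.
Each month: B ← B·(1+r) − €35.06.
Month 1: interest €16.45; balance after payment €1,031.39.
Month 2: interest €16.16; balance after payment €1,012.49.
Month 3: interest €15.86; balance after payment €993.29.
Month 4: interest €15.56; balance after payment €973.79.
Month 5: interest €15.26; balance after payment €953.99.
Month 6: interest €14.95; balance after payment €933.87.
Month 7: interest €14.63; balance after payment €913.44.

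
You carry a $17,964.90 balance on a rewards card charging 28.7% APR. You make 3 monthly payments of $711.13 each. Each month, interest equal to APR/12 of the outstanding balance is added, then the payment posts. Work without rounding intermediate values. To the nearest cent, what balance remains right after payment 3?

Monthly rate r = 28.7%/12 = 2.39167% = 0.0239167.
Each month: B ← B·(1+r) − $711.13.
Month 1: interest $429.66; balance after payment $17,683.43.
Month 2: interest $422.93; balance after payment $17,395.23.
Month 3: interest $416.04; balance after payment $17,100.14.

$17,100.14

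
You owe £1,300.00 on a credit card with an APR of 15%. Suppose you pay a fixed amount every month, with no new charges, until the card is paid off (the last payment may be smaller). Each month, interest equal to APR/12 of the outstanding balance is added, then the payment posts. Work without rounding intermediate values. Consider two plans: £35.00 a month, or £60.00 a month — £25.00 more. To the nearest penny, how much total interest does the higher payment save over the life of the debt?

£232.93

Monthly rate r = 15%/12 = 1.25% = 0.0125.
At £35.00/mo: n = ⌈−ln(1 − rB₀/P)/ln(1+r)⌉ = 51 payments (last £8.57); total interest = total paid − £1,300.00 = £458.57.
At £60.00/mo: 26 payments (last £25.64); total interest £225.64.
Interest saved = £458.57 − £225.64 = £232.93.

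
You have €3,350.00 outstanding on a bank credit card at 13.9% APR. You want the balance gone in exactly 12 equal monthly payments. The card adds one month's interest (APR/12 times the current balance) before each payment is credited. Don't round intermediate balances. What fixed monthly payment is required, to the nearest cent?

Monthly rate r = 13.9%/12 = 1.15833% = 0.0115833.
Level-payment amortization: P = B₀·r / (1 − (1+r)^(−n)) = 3350.00·0.0115833 / (1 − 1.01158^(−12)).
Denominator 1 − (1+r)^(−12) = 0.129076487.
P = 38.8042 / 0.129076487 ≈ 300.63.

€300.63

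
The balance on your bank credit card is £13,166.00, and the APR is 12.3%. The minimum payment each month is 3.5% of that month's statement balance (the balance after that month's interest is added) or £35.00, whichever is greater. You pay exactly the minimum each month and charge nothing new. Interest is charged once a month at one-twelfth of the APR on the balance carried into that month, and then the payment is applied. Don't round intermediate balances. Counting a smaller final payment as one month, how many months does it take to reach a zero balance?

136 months

Monthly rate r = 12.3%/12 = 1.025% = 0.01025.
While 3.5% of the post-interest balance exceeds £35.00, each month B ← (B·(1+r))·(1 − 0.035), i.e. B shrinks by the factor (1+r)·0.965 = 0.97489.
This holds for months 1–102. Entering month 103 the balance is £983.97; 3.5% of the post-interest balance is now below £35.00, so the flat £35.00 minimum applies from here.
From month 103 a fixed £35.00 at rate r clears £983.97 in 34 more payments. Total: 102 + 34 = 136 months.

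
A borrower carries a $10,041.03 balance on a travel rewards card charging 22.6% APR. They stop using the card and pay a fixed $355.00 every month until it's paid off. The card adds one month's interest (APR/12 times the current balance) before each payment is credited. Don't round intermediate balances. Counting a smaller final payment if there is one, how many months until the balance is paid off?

41 payments

Monthly rate r = 22.6%/12 = 1.88333% = 0.0188333.
Recurrence: B ← B·(1+r) − $355.00.
Month 1: interest $189.11; balance after payment $9,875.14.
Month 2: interest $185.98; balance after payment $9,706.12.
Closed form: n = −ln(1 − rB₀/P)/ln(1+r) = −ln(0.46731)/ln(1.01883) ≈ 40.774, so the balance reaches zero during payment 41.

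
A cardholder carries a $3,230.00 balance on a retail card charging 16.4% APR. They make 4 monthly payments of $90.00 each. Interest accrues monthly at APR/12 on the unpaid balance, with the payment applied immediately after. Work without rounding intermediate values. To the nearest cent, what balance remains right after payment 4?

Monthly rate r = 16.4%/12 = 1.36667% = 0.0136667.
Each month: B ← B·(1+r) − $90.00.
Month 1: interest $44.14; balance after payment $3,184.14.
Month 2: interest $43.52; balance after payment $3,137.66.
Month 3: interest $42.88; balance after payment $3,090.54.
Month 4: interest $42.24; balance after payment $3,042.78.

$3,042.78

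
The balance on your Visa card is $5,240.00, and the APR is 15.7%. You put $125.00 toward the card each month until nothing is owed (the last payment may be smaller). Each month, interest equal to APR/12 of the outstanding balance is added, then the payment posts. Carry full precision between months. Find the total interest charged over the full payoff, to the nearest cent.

Monthly rate r = 15.7%/12 = 1.30833% = 0.0130833.
Payoff takes n = ⌈−ln(1 − rB₀/P)/ln(1+r)⌉ = ⌈61.167⌉ = 62 payments; the last is $20.97.
Total paid = 61·$125.00 + $20.97 = $7,645.97.
Total interest = total paid − principal = $7,645.97 − $5,240.00 = $2,405.97.

$2,405.97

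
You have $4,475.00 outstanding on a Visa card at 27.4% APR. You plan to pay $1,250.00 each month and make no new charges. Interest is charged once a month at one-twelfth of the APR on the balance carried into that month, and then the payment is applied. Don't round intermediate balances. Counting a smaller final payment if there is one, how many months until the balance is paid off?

Monthly rate r = 27.4%/12 = 2.28333% = 0.0228333.
Recurrence: B ← B·(1+r) − $1,250.00.
Month 1: interest $102.18; balance after payment $3,327.18.
Month 2: interest $75.97; balance after payment $2,153.15.
Month 3: interest $49.16; balance after payment $952.31.
Month 4: interest $21.74; balance after payment $0.00.

4 months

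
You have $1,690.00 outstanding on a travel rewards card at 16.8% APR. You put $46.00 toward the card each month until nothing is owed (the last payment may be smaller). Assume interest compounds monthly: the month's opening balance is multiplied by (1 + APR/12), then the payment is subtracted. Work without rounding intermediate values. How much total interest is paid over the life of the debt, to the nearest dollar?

$700

Monthly rate r = 16.8%/12 = 1.4% = 0.014.
Payoff takes n = ⌈−ln(1 − rB₀/P)/ln(1+r)⌉ = ⌈51.950⌉ = 52 payments; the last is $43.74.
Total paid = 51·$46.00 + $43.74 = $2,389.74.
Total interest = total paid − principal = $2,389.74 − $1,690.00 = $699.74.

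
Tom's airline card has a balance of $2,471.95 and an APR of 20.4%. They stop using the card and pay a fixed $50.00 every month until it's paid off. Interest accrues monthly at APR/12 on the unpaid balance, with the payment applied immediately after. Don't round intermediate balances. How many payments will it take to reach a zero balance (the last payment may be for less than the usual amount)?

Monthly rate r = 20.4%/12 = 1.7% = 0.017.
Recurrence: B ← B·(1+r) − $50.00.
Month 1: interest $42.02; balance after payment $2,463.97.
Month 2: interest $41.89; balance after payment $2,455.86.
Closed form: n = −ln(1 − rB₀/P)/ln(1+r) = −ln(0.15954)/ln(1.017) ≈ 108.885, so the balance reaches zero during payment 109.

109 payments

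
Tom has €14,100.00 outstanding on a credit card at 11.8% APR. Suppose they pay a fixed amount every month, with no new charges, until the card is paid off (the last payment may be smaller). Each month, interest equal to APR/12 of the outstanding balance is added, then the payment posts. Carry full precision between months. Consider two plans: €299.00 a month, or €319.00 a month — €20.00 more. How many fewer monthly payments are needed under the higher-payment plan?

Monthly rate r = 11.8%/12 = 0.983333% = 0.00983333.
At €299.00/mo: n = ⌈−ln(1 − rB₀/P)/ln(1+r)⌉ = 64 payments (last €202.32); total interest = total paid − €14,100.00 = €4,939.32.
At €319.00/mo: 59 payments (last €89.78); total interest €4,491.78.
Payments saved = 64 − 59 = 5.

5 fewer payments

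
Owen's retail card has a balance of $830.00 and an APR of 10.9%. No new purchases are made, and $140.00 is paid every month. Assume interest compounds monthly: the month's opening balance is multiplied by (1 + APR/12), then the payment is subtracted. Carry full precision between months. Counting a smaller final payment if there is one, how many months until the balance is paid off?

7 months

Monthly rate r = 10.9%/12 = 0.908333% = 0.00908333.
Recurrence: B ← B·(1+r) − $140.00.
Month 1: interest $7.54; balance after payment $697.54.
Month 2: interest $6.34; balance after payment $563.88.
Closed form: n = −ln(1 − rB₀/P)/ln(1+r) = −ln(0.94615)/ln(1.00908) ≈ 6.122, so the balance reaches zero during payment 7.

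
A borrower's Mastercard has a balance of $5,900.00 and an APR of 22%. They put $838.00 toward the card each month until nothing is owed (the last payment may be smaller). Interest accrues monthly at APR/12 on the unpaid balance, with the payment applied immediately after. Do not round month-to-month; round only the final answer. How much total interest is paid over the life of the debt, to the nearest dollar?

$477

Monthly rate r = 22%/12 = 1.83333% = 0.0183333.
Payoff takes n = ⌈−ln(1 − rB₀/P)/ln(1+r)⌉ = ⌈7.607⌉ = 8 payments; the last is $510.63.
Total paid = 7·$838.00 + $510.63 = $6,376.63.
Total interest = total paid − principal = $6,376.63 − $5,900.00 = $476.63.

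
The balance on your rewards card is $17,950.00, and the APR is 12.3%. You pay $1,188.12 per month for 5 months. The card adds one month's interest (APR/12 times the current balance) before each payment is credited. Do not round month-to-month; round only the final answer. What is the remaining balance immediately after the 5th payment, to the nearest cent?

$12,825.35

Monthly rate r = 12.3%/12 = 1.025% = 0.01025.
Each month: B ← B·(1+r) − $1,188.12.
Month 1: interest $183.99; balance after payment $16,945.87.
Month 2: interest $173.70; balance after payment $15,931.44.
Month 3: interest $163.30; balance after payment $14,906.62.
Month 4: interest $152.79; balance after payment $13,871.29.
Month 5: interest $142.18; balance after payment $12,825.35.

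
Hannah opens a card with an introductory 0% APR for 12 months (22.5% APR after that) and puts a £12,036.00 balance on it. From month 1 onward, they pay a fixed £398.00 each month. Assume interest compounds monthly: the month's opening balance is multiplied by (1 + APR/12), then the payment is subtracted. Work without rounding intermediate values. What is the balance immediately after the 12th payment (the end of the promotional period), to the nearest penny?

£7,260.00

Promo months 1–12 at r₀ = 0%/12 = 0; months 13+ at r₁ = 22.5%/12 = 0.01875.
After month 12 (no interest yet): B = £12,036.00 − 12·£398.00 = £7,260.00.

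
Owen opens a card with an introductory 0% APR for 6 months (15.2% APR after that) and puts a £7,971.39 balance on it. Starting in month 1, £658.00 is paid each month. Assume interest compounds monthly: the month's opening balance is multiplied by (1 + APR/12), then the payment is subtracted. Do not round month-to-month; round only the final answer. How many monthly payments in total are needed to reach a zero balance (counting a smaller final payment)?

13 months

Promo months 1–6 at r₀ = 0%/12 = 0; months 7+ at r₁ = 15.2%/12 = 0.0126667.
After month 6 (no interest yet): B = £7,971.39 − 6·£658.00 = £4,023.39.
Then at r₁ with £658.00/mo: n₂ = −ln(1 − r₁·B/P)/ln(1+r₁) ≈ 6.40 → 7 more payments.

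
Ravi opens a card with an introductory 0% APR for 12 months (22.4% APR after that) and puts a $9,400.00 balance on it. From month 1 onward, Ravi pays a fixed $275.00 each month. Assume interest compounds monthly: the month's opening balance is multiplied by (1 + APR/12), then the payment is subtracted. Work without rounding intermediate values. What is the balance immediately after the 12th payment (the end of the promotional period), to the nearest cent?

$6,100.00

Promo months 1–12 at r₀ = 0%/12 = 0; months 13+ at r₁ = 22.4%/12 = 0.0186667.
After month 12 (no interest yet): B = $9,400.00 − 12·$275.00 = $6,100.00.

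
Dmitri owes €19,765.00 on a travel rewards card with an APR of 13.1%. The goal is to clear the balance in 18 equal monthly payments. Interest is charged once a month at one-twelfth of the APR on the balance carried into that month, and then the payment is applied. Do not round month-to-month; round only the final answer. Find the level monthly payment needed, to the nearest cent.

Monthly rate r = 13.1%/12 = 1.09167% = 0.0109167.
Level-payment amortization: P = B₀·r / (1 − (1+r)^(−n)) = 19765.00·0.0109167 / (1 − 1.01092^(−18)).
Denominator 1 − (1+r)^(−18) = 0.177523345.
P = 215.768 / 0.177523345 ≈ 1215.43.

€1,215.43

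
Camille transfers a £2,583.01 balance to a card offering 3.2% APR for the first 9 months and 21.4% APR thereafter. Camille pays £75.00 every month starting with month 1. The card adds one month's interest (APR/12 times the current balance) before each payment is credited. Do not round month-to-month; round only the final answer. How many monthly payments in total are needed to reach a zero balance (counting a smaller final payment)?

45 payments

Promo months 1–9 at r₀ = 3.2%/12 = 0.00266667; months 10+ at r₁ = 21.4%/12 = 0.0178333.
After month 9: iterate B ← B·(1+r₀) − £75.00 for 9 months → £1,963.42.
Then at r₁ with £75.00/mo: n₂ = −ln(1 − r₁·B/P)/ln(1+r₁) ≈ 35.58 → 36 more payments.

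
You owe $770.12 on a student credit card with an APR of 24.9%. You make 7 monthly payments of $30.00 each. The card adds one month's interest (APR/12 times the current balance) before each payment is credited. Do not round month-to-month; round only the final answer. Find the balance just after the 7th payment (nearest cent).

Monthly rate r = 24.9%/12 = 2.075% = 0.02075.
Each month: B ← B·(1+r) − $30.00.
Month 1: interest $15.98; balance after payment $756.10.
Month 2: interest $15.69; balance after payment $741.79.
Month 3: interest $15.39; balance after payment $727.18.
Month 4: interest $15.09; balance after payment $712.27.
Month 5: interest $14.78; balance after payment $697.05.
Month 6: interest $14.46; balance after payment $681.51.
Month 7: interest $14.14; balance after payment $665.65.

$665.65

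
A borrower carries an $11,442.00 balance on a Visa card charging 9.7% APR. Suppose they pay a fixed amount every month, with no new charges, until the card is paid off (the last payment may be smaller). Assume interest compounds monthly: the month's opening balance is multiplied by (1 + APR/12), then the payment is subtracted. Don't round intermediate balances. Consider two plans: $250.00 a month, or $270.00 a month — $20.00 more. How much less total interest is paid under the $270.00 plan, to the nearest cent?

$280.40

Monthly rate r = 9.7%/12 = 0.808333% = 0.00808333.
At $250.00/mo: n = ⌈−ln(1 − rB₀/P)/ln(1+r)⌉ = 58 payments (last $95.60); total interest = total paid − $11,442.00 = $2,903.60.
At $270.00/mo: 53 payments (last $25.20); total interest $2,623.20.
Interest saved = $2,903.60 − $2,623.20 = $280.40.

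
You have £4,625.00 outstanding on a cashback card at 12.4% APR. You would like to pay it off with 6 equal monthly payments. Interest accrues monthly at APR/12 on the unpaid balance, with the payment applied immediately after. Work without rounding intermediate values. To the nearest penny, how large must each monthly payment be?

Monthly rate r = 12.4%/12 = 1.03333% = 0.0103333.
Level-payment amortization: P = B₀·r / (1 − (1+r)^(−n)) = 4625.00·0.0103333 / (1 − 1.01033^(−6)).
Denominator 1 − (1+r)^(−6) = 0.059818048.
P = 47.7917 / 0.059818048 ≈ 798.95.

£798.95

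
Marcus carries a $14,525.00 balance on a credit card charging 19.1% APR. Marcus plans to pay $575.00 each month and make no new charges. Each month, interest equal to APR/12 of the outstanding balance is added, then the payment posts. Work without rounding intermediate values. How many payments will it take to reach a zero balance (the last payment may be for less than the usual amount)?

Monthly rate r = 19.1%/12 = 1.59167% = 0.0159167.
Recurrence: B ← B·(1+r) − $575.00.
Month 1: interest $231.19; balance after payment $14,181.19.
Month 2: interest $225.72; balance after payment $13,831.91.
Closed form: n = −ln(1 − rB₀/P)/ln(1+r) = −ln(0.59793)/ln(1.01592) ≈ 32.567, so the balance reaches zero during payment 33.

33 months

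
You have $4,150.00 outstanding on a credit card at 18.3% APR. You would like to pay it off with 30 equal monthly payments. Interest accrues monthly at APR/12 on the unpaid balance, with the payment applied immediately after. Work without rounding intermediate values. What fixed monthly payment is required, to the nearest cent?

$173.42

Monthly rate r = 18.3%/12 = 1.525% = 0.01525.
Level-payment amortization: P = B₀·r / (1 − (1+r)^(−n)) = 4150.00·0.01525 / (1 − 1.01525^(−30)).
Denominator 1 − (1+r)^(−30) = 0.364946878.
P = 63.2875 / 0.364946878 ≈ 173.42.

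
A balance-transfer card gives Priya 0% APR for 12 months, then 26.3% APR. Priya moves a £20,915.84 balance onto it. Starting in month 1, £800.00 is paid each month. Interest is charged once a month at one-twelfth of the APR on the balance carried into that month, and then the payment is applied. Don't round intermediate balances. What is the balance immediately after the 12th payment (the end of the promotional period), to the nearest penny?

£11,315.84

Promo months 1–12 at r₀ = 0%/12 = 0; months 13+ at r₁ = 26.3%/12 = 0.0219167.
After month 12 (no interest yet): B = £20,915.84 − 12·£800.00 = £11,315.84.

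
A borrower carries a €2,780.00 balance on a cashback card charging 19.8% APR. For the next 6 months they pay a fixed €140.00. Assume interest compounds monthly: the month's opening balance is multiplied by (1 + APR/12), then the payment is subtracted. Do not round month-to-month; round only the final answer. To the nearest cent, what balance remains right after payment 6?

Monthly rate r = 19.8%/12 = 1.65% = 0.0165.
Each month: B ← B·(1+r) − €140.00.
Month 1: interest €45.87; balance after payment €2,685.87.
Month 2: interest €44.32; balance after payment €2,590.19.
Month 3: interest €42.74; balance after payment €2,492.92.
Month 4: interest €41.13; balance after payment €2,394.06.
Month 5: interest €39.50; balance after payment €2,293.56.
Month 6: interest €37.84; balance after payment €2,191.40.

€2,191.40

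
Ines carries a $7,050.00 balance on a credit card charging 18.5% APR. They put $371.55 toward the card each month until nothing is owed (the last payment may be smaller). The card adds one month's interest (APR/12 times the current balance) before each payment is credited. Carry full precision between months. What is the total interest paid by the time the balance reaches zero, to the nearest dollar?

$1,355

Monthly rate r = 18.5%/12 = 1.54167% = 0.0154167.
Payoff takes n = ⌈−ln(1 − rB₀/P)/ln(1+r)⌉ = ⌈22.619⌉ = 23 payments; the last is $230.74.
Total paid = 22·$371.55 + $230.74 = $8,404.84.
Total interest = total paid − principal = $8,404.84 − $7,050.00 = $1,354.84.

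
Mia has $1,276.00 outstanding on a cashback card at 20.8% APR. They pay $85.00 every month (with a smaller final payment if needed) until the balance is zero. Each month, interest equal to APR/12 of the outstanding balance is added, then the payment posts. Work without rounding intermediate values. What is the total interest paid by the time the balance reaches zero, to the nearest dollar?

$215

Monthly rate r = 20.8%/12 = 1.73333% = 0.0173333.
Payoff takes n = ⌈−ln(1 − rB₀/P)/ln(1+r)⌉ = ⌈17.538⌉ = 18 payments; the last is $45.88.
Total paid = 17·$85.00 + $45.88 = $1,490.88.
Total interest = total paid − principal = $1,490.88 − $1,276.00 = $214.88.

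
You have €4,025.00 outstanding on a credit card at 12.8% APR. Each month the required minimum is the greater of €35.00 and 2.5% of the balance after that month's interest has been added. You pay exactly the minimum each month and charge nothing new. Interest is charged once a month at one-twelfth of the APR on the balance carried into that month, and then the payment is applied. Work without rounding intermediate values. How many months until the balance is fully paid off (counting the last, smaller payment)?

125 months

Monthly rate r = 12.8%/12 = 1.06667% = 0.0106667.
While 2.5% of the post-interest balance exceeds €35.00, each month B ← (B·(1+r))·(1 − 0.025), i.e. B shrinks by the factor (1+r)·0.975 = 0.9854.
This holds for months 1–73. Entering month 74 the balance is €1,375.57; 2.5% of the post-interest balance is now below €35.00, so the flat €35.00 minimum applies from here.
From month 74 a fixed €35.00 at rate r clears €1,375.57 in 52 more payments. Total: 73 + 52 = 125 months.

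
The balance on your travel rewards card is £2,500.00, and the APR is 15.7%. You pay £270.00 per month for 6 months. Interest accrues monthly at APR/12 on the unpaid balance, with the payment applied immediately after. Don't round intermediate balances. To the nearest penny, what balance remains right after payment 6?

Monthly rate r = 15.7%/12 = 1.30833% = 0.0130833.
Each month: B ← B·(1+r) − £270.00.
Month 1: interest £32.71; balance after payment £2,262.71.
Month 2: interest £29.60; balance after payment £2,022.31.
Month 3: interest £26.46; balance after payment £1,778.77.
Month 4: interest £23.27; balance after payment £1,532.04.
Month 5: interest £20.04; balance after payment £1,282.09.
Month 6: interest £16.77; balance after payment £1,028.86.

£1,028.86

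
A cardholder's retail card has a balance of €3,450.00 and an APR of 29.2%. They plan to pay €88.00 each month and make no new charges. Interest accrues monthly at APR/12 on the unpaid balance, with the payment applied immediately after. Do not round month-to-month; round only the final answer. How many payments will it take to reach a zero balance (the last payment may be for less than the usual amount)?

129 payments

Monthly rate r = 29.2%/12 = 2.43333% = 0.0243333.
Recurrence: B ← B·(1+r) − €88.00.
Month 1: interest €83.95; balance after payment €3,445.95.
Month 2: interest €83.85; balance after payment €3,441.80.
Closed form: n = −ln(1 − rB₀/P)/ln(1+r) = −ln(0.046023)/ln(1.02433) ≈ 128.052, so the balance reaches zero during payment 129.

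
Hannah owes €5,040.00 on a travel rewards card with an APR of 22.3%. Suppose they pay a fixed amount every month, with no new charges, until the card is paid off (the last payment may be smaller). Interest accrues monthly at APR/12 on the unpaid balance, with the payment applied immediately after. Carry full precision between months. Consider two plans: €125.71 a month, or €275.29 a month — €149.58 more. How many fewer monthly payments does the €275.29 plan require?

Monthly rate r = 22.3%/12 = 1.85833% = 0.0185833.
At €125.71/mo: n = ⌈−ln(1 − rB₀/P)/ln(1+r)⌉ = 75 payments (last €28.43); total interest = total paid − €5,040.00 = €4,290.97.
At €275.29/mo: 23 payments (last €161.67); total interest €1,178.05.
Payments saved = 75 − 23 = 52.

52 fewer payments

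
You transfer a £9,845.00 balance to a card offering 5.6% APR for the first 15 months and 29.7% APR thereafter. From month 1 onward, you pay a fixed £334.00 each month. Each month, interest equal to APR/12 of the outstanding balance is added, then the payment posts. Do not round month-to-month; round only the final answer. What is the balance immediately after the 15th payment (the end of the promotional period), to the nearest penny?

£5,380.11

Promo months 1–15 at r₀ = 5.6%/12 = 0.00466667; months 16+ at r₁ = 29.7%/12 = 0.02475.
After month 15: iterate B ← B·(1+r₀) − £334.00 for 15 months → £5,380.11.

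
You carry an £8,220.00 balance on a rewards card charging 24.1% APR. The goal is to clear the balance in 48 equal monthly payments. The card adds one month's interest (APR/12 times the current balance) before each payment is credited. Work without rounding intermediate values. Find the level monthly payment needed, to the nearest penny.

£268.44

Monthly rate r = 24.1%/12 = 2.00833% = 0.0200833.
Level-payment amortization: P = B₀·r / (1 − (1+r)^(−n)) = 8220.00·0.0200833 / (1 − 1.02008^(−48)).
Denominator 1 − (1+r)^(−48) = 0.614975195.
P = 165.085 / 0.614975195 ≈ 268.44.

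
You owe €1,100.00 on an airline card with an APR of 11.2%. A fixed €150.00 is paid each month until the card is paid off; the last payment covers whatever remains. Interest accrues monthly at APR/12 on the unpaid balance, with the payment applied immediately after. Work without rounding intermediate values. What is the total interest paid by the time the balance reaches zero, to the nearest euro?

Monthly rate r = 11.2%/12 = 0.933333% = 0.00933333.
Payoff takes n = ⌈−ln(1 − rB₀/P)/ln(1+r)⌉ = ⌈7.632⌉ = 8 payments; the last is €94.93.
Total paid = 7·€150.00 + €94.93 = €1,144.93.
Total interest = total paid − principal = €1,144.93 − €1,100.00 = €44.93.

€45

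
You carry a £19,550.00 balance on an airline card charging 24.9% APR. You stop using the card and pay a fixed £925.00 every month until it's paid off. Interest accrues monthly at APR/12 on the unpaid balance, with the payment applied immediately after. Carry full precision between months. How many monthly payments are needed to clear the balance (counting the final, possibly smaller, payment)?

29 payments

Monthly rate r = 24.9%/12 = 2.075% = 0.02075.
Recurrence: B ← B·(1+r) − £925.00.
Month 1: interest £405.66; balance after payment £19,030.66.
Month 2: interest £394.89; balance after payment £18,500.55.
Closed form: n = −ln(1 − rB₀/P)/ln(1+r) = −ln(0.56145)/ln(1.02075) ≈ 28.106, so the balance reaches zero during payment 29.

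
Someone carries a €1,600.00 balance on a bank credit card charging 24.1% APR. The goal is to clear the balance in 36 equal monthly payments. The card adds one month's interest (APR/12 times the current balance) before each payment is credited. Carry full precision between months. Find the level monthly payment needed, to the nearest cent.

€62.86

Monthly rate r = 24.1%/12 = 2.00833% = 0.0200833.
Level-payment amortization: P = B₀·r / (1 − (1+r)^(−n)) = 1600.00·0.0200833 / (1 − 1.02008^(−36)).
Denominator 1 − (1+r)^(−36) = 0.511216505.
P = 32.1333 / 0.511216505 ≈ 62.86.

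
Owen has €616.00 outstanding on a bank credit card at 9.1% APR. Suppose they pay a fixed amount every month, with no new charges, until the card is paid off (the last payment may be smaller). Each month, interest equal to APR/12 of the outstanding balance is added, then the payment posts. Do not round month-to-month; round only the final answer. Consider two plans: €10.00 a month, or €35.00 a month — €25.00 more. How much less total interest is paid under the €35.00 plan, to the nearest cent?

Monthly rate r = 9.1%/12 = 0.758333% = 0.00758333.
At €10.00/mo: n = ⌈−ln(1 − rB₀/P)/ln(1+r)⌉ = 84 payments (last €3.24); total interest = total paid − €616.00 = €217.24.
At €35.00/mo: 19 payments (last €33.68); total interest €47.68.
Interest saved = €217.24 − €47.68 = €169.56.

€169.56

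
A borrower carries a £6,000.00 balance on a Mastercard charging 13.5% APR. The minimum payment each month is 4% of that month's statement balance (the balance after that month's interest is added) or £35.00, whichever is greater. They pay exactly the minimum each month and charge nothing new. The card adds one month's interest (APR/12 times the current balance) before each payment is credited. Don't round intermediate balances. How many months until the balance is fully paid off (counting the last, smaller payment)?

Monthly rate r = 13.5%/12 = 1.125% = 0.01125.
While 4% of the post-interest balance exceeds £35.00, each month B ← (B·(1+r))·(1 − 0.04), i.e. B shrinks by the factor (1+r)·0.96 = 0.9708.
This holds for months 1–66. Entering month 67 the balance is £848.63; 4% of the post-interest balance is now below £35.00, so the flat £35.00 minimum applies from here.
From month 67 a fixed £35.00 at rate r clears £848.63 in 29 more payments. Total: 66 + 29 = 95 months.

95 months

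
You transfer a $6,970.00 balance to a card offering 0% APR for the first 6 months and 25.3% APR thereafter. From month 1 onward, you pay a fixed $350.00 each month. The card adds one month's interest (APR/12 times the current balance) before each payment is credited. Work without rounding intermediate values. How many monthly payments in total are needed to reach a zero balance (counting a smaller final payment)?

23 months

Promo months 1–6 at r₀ = 0%/12 = 0; months 7+ at r₁ = 25.3%/12 = 0.0210833.
After month 6 (no interest yet): B = $6,970.00 − 6·$350.00 = $4,870.00.
Then at r₁ with $350.00/mo: n₂ = −ln(1 − r₁·B/P)/ln(1+r₁) ≈ 16.64 → 17 more payments.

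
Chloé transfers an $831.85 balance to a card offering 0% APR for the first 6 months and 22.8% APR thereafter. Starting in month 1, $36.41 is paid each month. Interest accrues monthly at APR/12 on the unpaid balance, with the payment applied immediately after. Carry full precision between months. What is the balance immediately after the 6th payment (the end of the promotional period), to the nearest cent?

$613.39

Promo months 1–6 at r₀ = 0%/12 = 0; months 7+ at r₁ = 22.8%/12 = 0.019.
After month 6 (no interest yet): B = $831.85 − 6·$36.41 = $613.39.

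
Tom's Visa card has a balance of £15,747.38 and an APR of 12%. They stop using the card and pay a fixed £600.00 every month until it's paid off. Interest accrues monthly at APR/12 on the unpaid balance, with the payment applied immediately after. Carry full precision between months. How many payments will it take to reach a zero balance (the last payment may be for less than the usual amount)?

31 months

Monthly rate r = 12%/12 = 1% = 0.01.
Recurrence: B ← B·(1+r) − £600.00.
Month 1: interest £157.47; balance after payment £15,304.85.
Month 2: interest £153.05; balance after payment £14,857.90.
Closed form: n = −ln(1 − rB₀/P)/ln(1+r) = −ln(0.73754)/ln(1.01) ≈ 30.595, so the balance reaches zero during payment 31.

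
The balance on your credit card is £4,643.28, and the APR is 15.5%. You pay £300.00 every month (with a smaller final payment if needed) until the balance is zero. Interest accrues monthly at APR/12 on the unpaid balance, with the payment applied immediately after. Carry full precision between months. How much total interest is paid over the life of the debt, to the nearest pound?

£571

Monthly rate r = 15.5%/12 = 1.29167% = 0.0129167.
Payoff takes n = ⌈−ln(1 − rB₀/P)/ln(1+r)⌉ = ⌈17.379⌉ = 18 payments; the last is £114.18.
Total paid = 17·£300.00 + £114.18 = £5,214.18.
Total interest = total paid − principal = £5,214.18 − £4,643.28 = £570.90.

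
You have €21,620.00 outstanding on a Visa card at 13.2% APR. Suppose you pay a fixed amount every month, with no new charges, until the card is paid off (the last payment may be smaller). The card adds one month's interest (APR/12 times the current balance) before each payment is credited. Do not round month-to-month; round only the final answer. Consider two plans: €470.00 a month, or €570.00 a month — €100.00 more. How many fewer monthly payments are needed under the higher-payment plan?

Monthly rate r = 13.2%/12 = 1.1% = 0.011.
At €470.00/mo: n = ⌈−ln(1 − rB₀/P)/ln(1+r)⌉ = 65 payments (last €218.18); total interest = total paid − €21,620.00 = €8,678.18.
At €570.00/mo: 50 payments (last €204.04); total interest €6,514.04.
Payments saved = 65 − 50 = 15.

15 fewer payments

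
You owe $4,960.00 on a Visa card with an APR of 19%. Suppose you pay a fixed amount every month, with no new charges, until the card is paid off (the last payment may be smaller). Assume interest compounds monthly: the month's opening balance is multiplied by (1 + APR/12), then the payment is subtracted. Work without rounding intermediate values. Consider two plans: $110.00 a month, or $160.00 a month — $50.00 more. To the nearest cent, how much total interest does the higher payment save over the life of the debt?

Monthly rate r = 19%/12 = 1.58333% = 0.0158333.
At $110.00/mo: n = ⌈−ln(1 − rB₀/P)/ln(1+r)⌉ = 80 payments (last $73.84); total interest = total paid − $4,960.00 = $3,803.84.
At $160.00/mo: 43 payments (last $154.75); total interest $1,914.75.
Interest saved = $3,803.84 − $1,914.75 = $1,889.09.

$1,889.09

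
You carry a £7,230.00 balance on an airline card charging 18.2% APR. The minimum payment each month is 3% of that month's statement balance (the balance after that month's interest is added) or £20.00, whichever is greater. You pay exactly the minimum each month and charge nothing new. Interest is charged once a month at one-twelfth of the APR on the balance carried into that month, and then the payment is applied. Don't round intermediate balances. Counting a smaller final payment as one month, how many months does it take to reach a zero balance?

Monthly rate r = 18.2%/12 = 1.51667% = 0.0151667.
While 3% of the post-interest balance exceeds £20.00, each month B ← (B·(1+r))·(1 − 0.03), i.e. B shrinks by the factor (1+r)·0.97 = 0.98471.
This holds for months 1–156. Entering month 157 the balance is £653.67; 3% of the post-interest balance is now below £20.00, so the flat £20.00 minimum applies from here.
From month 157 a fixed £20.00 at rate r clears £653.67 in 46 more payments. Total: 156 + 46 = 202 months.

202 months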